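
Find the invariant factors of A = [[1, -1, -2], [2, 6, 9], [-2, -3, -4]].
(x - 1)^3

The Jordan structure of A has elementary divisors (x - 1)^3. Arranging the block sizes at each eigenvalue in decreasing order and taking row products gives the invariant factors.

Invariant factors (smallest first, each dividing the next): (x - 1)^3.

Check: the last factor (x - 1)^3 is the minimal polynomial, and the product (x - 1)^3 is the characteristic polynomial.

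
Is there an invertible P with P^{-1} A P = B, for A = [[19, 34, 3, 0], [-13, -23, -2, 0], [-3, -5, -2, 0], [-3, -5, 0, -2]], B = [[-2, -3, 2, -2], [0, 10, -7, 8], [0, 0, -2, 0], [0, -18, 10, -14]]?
Yes.

Two matrices over a field are similar if and only if they have the same invariant factors.

Both A and B have characteristic polynomial (x + 2)^4 and minimal polynomial (x + 2)^3. Computing further, both have invariant factors x + 2, (x + 2)^3. Hence A and B are similar.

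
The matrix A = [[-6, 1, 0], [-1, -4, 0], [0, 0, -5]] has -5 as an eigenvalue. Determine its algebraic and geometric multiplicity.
algebraic multiplicity 3, geometric multiplicity 2

The characteristic polynomial is (x + 5)^3, so the factor x + 5 appears with exponent 3: the algebraic multiplicity is 3.

rank(A + 5I) = 1, so the eigenspace has dimension 3 - 1 = 2: the geometric multiplicity is 2.

Since 2 < 3, A is not diagonalizable.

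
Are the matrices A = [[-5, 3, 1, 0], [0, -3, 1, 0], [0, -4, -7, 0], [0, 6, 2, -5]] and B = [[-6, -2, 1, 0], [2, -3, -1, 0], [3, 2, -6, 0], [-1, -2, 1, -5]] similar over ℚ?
Yes.

Two matrices over a field are similar if and only if they have the same invariant factors.

Both A and B have characteristic polynomial (x + 5)^4 and minimal polynomial (x + 5)^3. Computing further, both have invariant factors x + 5, (x + 5)^3. Hence A and B are similar.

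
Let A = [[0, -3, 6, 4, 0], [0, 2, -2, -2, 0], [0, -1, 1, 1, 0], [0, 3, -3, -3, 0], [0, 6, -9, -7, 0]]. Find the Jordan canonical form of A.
J = [[0, 1, 0, 0, 0], [0, 0, 0, 0, 0], [0, 0, 0, 1, 0], [0, 0, 0, 0, 0], [0, 0, 0, 0, 0]]

The characteristic polynomial is det(xI - A) = x^5, so the eigenvalues are 0 (algebraic multiplicity 5).

For λ = 0: rank(A) = 2, rank(A^2) = 0. The eigenspace has dimension 5 - 2 = 3, so there are 3 Jordan blocks; the rank sequence gives block sizes [2, 2, 1].

Assembling the blocks gives the Jordan form J above.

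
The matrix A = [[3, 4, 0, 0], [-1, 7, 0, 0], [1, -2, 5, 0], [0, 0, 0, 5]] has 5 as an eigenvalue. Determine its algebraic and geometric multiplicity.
algebraic multiplicity 4, geometric multiplicity 3

The characteristic polynomial is (x - 5)^4, so the factor x - 5 appears with exponent 4: the algebraic multiplicity is 4.

rank(A - 5I) = 1, so the eigenspace has dimension 4 - 1 = 3: the geometric multiplicity is 3.

Since 3 < 4, A is not diagonalizable.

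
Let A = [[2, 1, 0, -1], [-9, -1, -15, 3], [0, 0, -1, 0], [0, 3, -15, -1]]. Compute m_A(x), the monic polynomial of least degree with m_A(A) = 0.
m_A(x) = (x - 2)(x + 1)^2

The characteristic polynomial factors as (x - 2)(x + 1)^3. The minimal polynomial is ∏(x - λ)^{k_λ} where k_λ is the size of the largest Jordan block at λ.

For λ = -1: rank(A + I) = 2, and the largest Jordan block has size 2 (the smallest k with rank((A + I)^k) = rank((A + I)^(k+1))).
For λ = 2: rank(A - 2I) = 3, and the largest Jordan block has size 1 (the smallest k with rank((A - 2I)^k) = rank((A - 2I)^(k+1))).

So m_A(x) = (x - 2)(x + 1)^2.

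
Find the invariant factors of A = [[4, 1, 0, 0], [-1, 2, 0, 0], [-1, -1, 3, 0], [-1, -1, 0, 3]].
x - 3, x - 3, (x - 3)^2

The Jordan structure of A has elementary divisors (x - 3)^2, (x - 3), (x - 3). Arranging the block sizes at each eigenvalue in decreasing order and taking row products gives the invariant factors.

Invariant factors (smallest first, each dividing the next): x - 3, x - 3, (x - 3)^2.

Check: the last factor (x - 3)^2 is the minimal polynomial, and the product (x - 3)^4 is the characteristic polynomial.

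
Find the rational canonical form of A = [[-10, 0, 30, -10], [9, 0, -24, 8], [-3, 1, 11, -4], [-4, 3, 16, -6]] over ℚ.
The invariant factors of A (the non-unit diagonal entries of the Smith normal form of xI - A over ℚ[x]) are (x + 5)(x^3 - 2x + 2), each dividing the next. The characteristic polynomial is their product, (x + 5)(x^3 - 2x + 2).

The rational canonical form is the block-diagonal matrix of companion matrices C(f_i):
R = [[0, 0, 0, -10], [1, 0, 0, 8], [0, 1, 0, 2], [0, 0, 1, -5]].

Note the characteristic polynomial does not split into linear factors over ℚ, so A has no Jordan form over ℚ; the rational canonical form exists over any field.

R = [[0, 0, 0, -10], [1, 0, 0, 8], [0, 1, 0, 2], [0, 0, 1, -5]]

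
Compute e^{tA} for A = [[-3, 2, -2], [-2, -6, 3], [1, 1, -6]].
e^{tA} = [[(-t^2 + 2*t + 1)*e^{-5*t}, 2*t*e^{-5*t}, 2*t*(t - 1)*e^{-5*t}], [t*(t - 4)*e^{-5*t}/2, (1 - t)*e^{-5*t}, t*(3 - t)*e^{-5*t}], [t*(2 - t)*e^{-5*t}/2, t*e^{-5*t}, (t^2 - t + 1)*e^{-5*t}]]

A has Jordan form J = [[-5, 1, 0], [0, -5, 1], [0, 0, -5]] with A = PJP^{-1}, so e^{tA} = P e^{tJ} P^{-1}.

For a Jordan block J_k(λ), e^{tJ_k(λ)} = e^{λt} · (I + tN + t^2 N^2/2! + ... + t^{k-1} N^{k-1}/(k-1)!) where N is the nilpotent superdiagonal part.

Assembling the blocks and conjugating back gives the entries of e^{tA} as shown above.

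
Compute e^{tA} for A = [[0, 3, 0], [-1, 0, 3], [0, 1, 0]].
e^{tA} = [[1 - 3*t^2/2, 3*t, 9*t^2/2], [-t, 1, 3*t], [-t^2/2, t, 3*t^2/2 + 1]]

A has Jordan form J = [[0, 1, 0], [0, 0, 1], [0, 0, 0]] with A = PJP^{-1}, so e^{tA} = P e^{tJ} P^{-1}.

For a Jordan block J_k(λ), e^{tJ_k(λ)} = e^{λt} · (I + tN + t^2 N^2/2! + ... + t^{k-1} N^{k-1}/(k-1)!) where N is the nilpotent superdiagonal part.

Assembling the blocks and conjugating back gives the entries of e^{tA} as shown above.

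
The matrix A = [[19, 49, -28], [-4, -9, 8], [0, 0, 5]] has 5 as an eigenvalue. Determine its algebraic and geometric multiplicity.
algebraic multiplicity 3, geometric multiplicity 2

The characteristic polynomial is (x - 5)^3, so the factor x - 5 appears with exponent 3: the algebraic multiplicity is 3.

rank(A - 5I) = 1, so the eigenspace has dimension 3 - 1 = 2: the geometric multiplicity is 2.

Since 2 < 3, A is not diagonalizable.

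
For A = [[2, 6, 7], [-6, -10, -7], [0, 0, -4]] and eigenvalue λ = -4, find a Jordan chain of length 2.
v_1 = [[0, -1, 1]]^T, v_2 = [[1, -1, 0]]^T

We seek v_1 ∈ ker((A + 4I)^2) \ ker(A + 4I), then set v_{i+1} = (A + 4I) v_i.

One such chain is v_1 = [[0, -1, 1]]^T, v_2 = [[1, -1, 0]]^T. Check: (A + 4I) v_2 = [[0, 0, 0]]^T = 0.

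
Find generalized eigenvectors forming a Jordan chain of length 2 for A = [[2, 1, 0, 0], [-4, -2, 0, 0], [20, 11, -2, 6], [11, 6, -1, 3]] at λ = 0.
v_1 = [[0, 1, 0, -2]]^T, v_2 = [[1, -2, -1, 0]]^T

We seek v_1 ∈ ker(A^2) \ ker(A), then set v_{i+1} = A v_i.

One such chain is v_1 = [[0, 1, 0, -2]]^T, v_2 = [[1, -2, -1, 0]]^T. Check: A v_2 = [[0, 0, 0, 0]]^T = 0.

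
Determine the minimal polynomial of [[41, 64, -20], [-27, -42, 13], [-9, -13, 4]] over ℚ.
m_A(x) = (x - 5)(x + 1)^2

The characteristic polynomial factors as (x - 5)(x + 1)^2. The minimal polynomial is ∏(x - λ)^{k_λ} where k_λ is the size of the largest Jordan block at λ.

For λ = -1: rank(A + I) = 2, and the largest Jordan block has size 2 (the smallest k with rank((A + I)^k) = rank((A + I)^(k+1))).
For λ = 5: rank(A - 5I) = 2, and the largest Jordan block has size 1 (the smallest k with rank((A - 5I)^k) = rank((A - 5I)^(k+1))).

So m_A(x) = (x - 5)(x + 1)^2.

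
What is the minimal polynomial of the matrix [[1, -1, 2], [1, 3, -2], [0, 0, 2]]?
The characteristic polynomial factors as (x - 2)^3. The minimal polynomial is ∏(x - λ)^{k_λ} where k_λ is the size of the largest Jordan block at λ.

For λ = 2: rank(A - 2I) = 1, and the largest Jordan block has size 2 (the smallest k with rank((A - 2I)^k) = rank((A - 2I)^(k+1))).

So m_A(x) = (x - 2)^2.

m_A(x) = (x - 2)^2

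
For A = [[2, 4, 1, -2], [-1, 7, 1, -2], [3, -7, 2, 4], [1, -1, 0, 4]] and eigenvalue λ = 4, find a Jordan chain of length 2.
We seek v_1 ∈ ker((A - 4I)^2) \ ker(A - 4I), then set v_{i+1} = (A - 4I) v_i.

One such chain is v_1 = [[0, 0, 1, 0]]^T, v_2 = [[1, 1, -2, 0]]^T. Check: (A - 4I) v_2 = [[0, 0, 0, 0]]^T = 0.

v_1 = [[0, 0, 1, 0]]^T, v_2 = [[1, 1, -2, 0]]^T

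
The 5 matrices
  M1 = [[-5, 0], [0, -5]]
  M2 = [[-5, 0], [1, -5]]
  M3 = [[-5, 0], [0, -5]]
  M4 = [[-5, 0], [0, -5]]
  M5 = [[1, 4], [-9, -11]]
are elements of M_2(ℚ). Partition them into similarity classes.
Characteristic polynomials: χ_{M1} = (x + 5)^2, χ_{M2} = (x + 5)^2, χ_{M3} = (x + 5)^2, χ_{M4} = (x + 5)^2, χ_{M5} = (x + 5)^2.

{M1, M3, M4}: invariant factors x + 5, x + 5.

{M2, M5}: invariant factors (x + 5)^2.

Matrices are similar if and only if their invariant-factor lists agree; the partition into similarity classes is {M1, M3, M4}, {M2, M5}.

2 classes: {M1, M3, M4}, {M2, M5}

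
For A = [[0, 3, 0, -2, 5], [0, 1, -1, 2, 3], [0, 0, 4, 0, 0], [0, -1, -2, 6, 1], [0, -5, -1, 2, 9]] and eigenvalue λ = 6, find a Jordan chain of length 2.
v_1 = [[4, 3, 0, 2, 4]]^T, v_2 = [[1, 1, 0, 1, 1]]^T

We seek v_1 ∈ ker((A - 6I)^2) \ ker(A - 6I), then set v_{i+1} = (A - 6I) v_i.

One such chain is v_1 = [[4, 3, 0, 2, 4]]^T, v_2 = [[1, 1, 0, 1, 1]]^T. Check: (A - 6I) v_2 = [[0, 0, 0, 0, 0]]^T = 0.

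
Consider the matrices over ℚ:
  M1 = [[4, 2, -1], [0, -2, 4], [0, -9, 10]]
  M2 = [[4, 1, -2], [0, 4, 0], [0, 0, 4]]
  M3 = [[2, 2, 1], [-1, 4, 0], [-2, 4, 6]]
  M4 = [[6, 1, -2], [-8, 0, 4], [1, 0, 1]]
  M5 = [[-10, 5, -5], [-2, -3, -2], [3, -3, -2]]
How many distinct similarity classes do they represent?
Characteristic polynomials: χ_{M1} = (x - 4)^3, χ_{M2} = (x - 4)^3, χ_{M3} = (x - 4)^3, χ_{M4} = (x - 3)(x - 2)^2, χ_{M5} = (x + 5)^3.

{M1, M3}: invariant factors (x - 4)^3.

{M2}: invariant factors x - 4, (x - 4)^2.

{M4}: invariant factors (x - 3)(x - 2)^2.

{M5}: invariant factors x + 5, (x + 5)^2.

Matrices are similar if and only if their invariant-factor lists agree; the partition into similarity classes is {M1, M3}, {M2}, {M4}, {M5}.

4 classes: {M1, M3}, {M2}, {M4}, {M5}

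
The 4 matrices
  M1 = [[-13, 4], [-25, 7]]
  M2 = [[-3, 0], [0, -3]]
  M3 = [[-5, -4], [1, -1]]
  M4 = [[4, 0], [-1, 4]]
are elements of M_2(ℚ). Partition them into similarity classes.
3 classes: {M1, M3}, {M2}, {M4}

Characteristic polynomials: χ_{M1} = (x + 3)^2, χ_{M2} = (x + 3)^2, χ_{M3} = (x + 3)^2, χ_{M4} = (x - 4)^2.

{M1, M3}: invariant factors (x + 3)^2.

{M2}: invariant factors x + 3, x + 3.

{M4}: invariant factors (x - 4)^2.

Matrices are similar if and only if their invariant-factor lists agree; the partition into similarity classes is {M1, M3}, {M2}, {M4}.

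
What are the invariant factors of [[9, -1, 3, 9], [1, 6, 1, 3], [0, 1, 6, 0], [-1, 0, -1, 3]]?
x - 6, (x - 6)^3

The Jordan structure of A has elementary divisors (x - 6)^3, (x - 6). Arranging the block sizes at each eigenvalue in decreasing order and taking row products gives the invariant factors.

Invariant factors (smallest first, each dividing the next): x - 6, (x - 6)^3.

Check: the last factor (x - 6)^3 is the minimal polynomial, and the product (x - 6)^4 is the characteristic polynomial.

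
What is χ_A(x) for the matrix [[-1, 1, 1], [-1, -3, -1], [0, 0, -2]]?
xI - A = [[x + 1, -1, -1], [1, x + 3, 1], [0, 0, x + 2]].

Expanding det(xI - A) along the first row:
det(xI - A) = + (x + 1)·det([[x + 3, 1], [0, x + 2]]) - (-1)·det([[1, 1], [0, x + 2]]) + (-1)·det([[1, x + 3], [0, 0]]).

Evaluating gives χ_A(x) = x^3 + 6x^2 + 12x + 8 = (x + 2)^3.

χ_A(x) = (x + 2)^3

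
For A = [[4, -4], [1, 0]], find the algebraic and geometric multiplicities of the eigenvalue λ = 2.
The characteristic polynomial is (x - 2)^2, so the factor x - 2 appears with exponent 2: the algebraic multiplicity is 2.

rank(A - 2I) = 1, so the eigenspace has dimension 2 - 1 = 1: the geometric multiplicity is 1.

Since 1 < 2, A is not diagonalizable.

algebraic multiplicity 2, geometric multiplicity 1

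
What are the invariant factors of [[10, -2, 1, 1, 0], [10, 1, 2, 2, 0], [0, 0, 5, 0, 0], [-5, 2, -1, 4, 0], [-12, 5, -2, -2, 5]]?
The Jordan structure of A has elementary divisors (x - 5)^2, (x - 5)^2, (x - 5). Arranging the block sizes at each eigenvalue in decreasing order and taking row products gives the invariant factors.

Invariant factors (smallest first, each dividing the next): x - 5, (x - 5)^2, (x - 5)^2.

Check: the last factor (x - 5)^2 is the minimal polynomial, and the product (x - 5)^5 is the characteristic polynomial.

x - 5, (x - 5)^2, (x - 5)^2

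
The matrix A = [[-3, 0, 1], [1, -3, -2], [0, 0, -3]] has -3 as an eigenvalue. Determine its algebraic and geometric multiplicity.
The characteristic polynomial is (x + 3)^3, so the factor x + 3 appears with exponent 3: the algebraic multiplicity is 3.

rank(A + 3I) = 2, so the eigenspace has dimension 3 - 2 = 1: the geometric multiplicity is 1.

Since 1 < 3, A is not diagonalizable.

algebraic multiplicity 3, geometric multiplicity 1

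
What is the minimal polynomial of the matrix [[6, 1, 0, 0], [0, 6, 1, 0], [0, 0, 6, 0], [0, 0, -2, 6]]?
The characteristic polynomial factors as (x - 6)^4. The minimal polynomial is ∏(x - λ)^{k_λ} where k_λ is the size of the largest Jordan block at λ.

For λ = 6: rank(A - 6I) = 2, and the largest Jordan block has size 3 (the smallest k with rank((A - 6I)^k) = rank((A - 6I)^(k+1))).

So m_A(x) = (x - 6)^3.

m_A(x) = (x - 6)^3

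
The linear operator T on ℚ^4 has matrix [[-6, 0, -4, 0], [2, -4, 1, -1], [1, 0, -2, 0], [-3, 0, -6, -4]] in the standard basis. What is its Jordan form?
J = [[-4, 1, 0, 0], [0, -4, 0, 0], [0, 0, -4, 1], [0, 0, 0, -4]]

The characteristic polynomial is det(xI - A) = (x + 4)^4, so the eigenvalues are -4 (algebraic multiplicity 4).

For λ = -4: rank(A + 4I) = 2, rank((A + 4I)^2) = 0. The eigenspace has dimension 4 - 2 = 2, so there are 2 Jordan blocks; the rank sequence gives block sizes [2, 2].

Assembling the blocks gives the Jordan form J above.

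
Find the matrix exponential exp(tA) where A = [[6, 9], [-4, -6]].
e^{tA} = [[6*t + 1, 9*t], [-4*t, 1 - 6*t]]

A has Jordan form J = [[0, 1], [0, 0]] with A = PJP^{-1}, so e^{tA} = P e^{tJ} P^{-1}.

For a Jordan block J_k(λ), e^{tJ_k(λ)} = e^{λt} · (I + tN + t^2 N^2/2! + ... + t^{k-1} N^{k-1}/(k-1)!) where N is the nilpotent superdiagonal part.

Assembling the blocks and conjugating back gives the entries of e^{tA} as shown above.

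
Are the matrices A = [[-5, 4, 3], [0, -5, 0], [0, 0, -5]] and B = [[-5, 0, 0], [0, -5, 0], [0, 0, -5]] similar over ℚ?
Both have characteristic polynomial (x + 5)^3, but the minimal polynomial of A is (x + 5)^2 while the minimal polynomial of B is x + 5. The minimal polynomial is a similarity invariant, so A and B are not similar.

No.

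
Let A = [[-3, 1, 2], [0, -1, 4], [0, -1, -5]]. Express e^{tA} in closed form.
A has Jordan form J = [[-3, 1, 0], [0, -3, 0], [0, 0, -3]] with A = PJP^{-1}, so e^{tA} = P e^{tJ} P^{-1}.

For a Jordan block J_k(λ), e^{tJ_k(λ)} = e^{λt} · (I + tN + t^2 N^2/2! + ... + t^{k-1} N^{k-1}/(k-1)!) where N is the nilpotent superdiagonal part.

Assembling the blocks and conjugating back gives the entries of e^{tA} as shown above.

e^{tA} = [[e^{-3*t}, t*e^{-3*t}, 2*t*e^{-3*t}], [0, (2*t + 1)*e^{-3*t}, 4*t*e^{-3*t}], [0, -t*e^{-3*t}, (1 - 2*t)*e^{-3*t}]]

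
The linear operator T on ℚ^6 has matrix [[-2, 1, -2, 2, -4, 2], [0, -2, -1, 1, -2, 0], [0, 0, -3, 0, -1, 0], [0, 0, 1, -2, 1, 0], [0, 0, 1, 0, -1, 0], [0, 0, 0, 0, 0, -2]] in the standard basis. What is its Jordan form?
J = [[-2, 1, 0, 0, 0, 0], [0, -2, 1, 0, 0, 0], [0, 0, -2, 0, 0, 0], [0, 0, 0, -2, 1, 0], [0, 0, 0, 0, -2, 0], [0, 0, 0, 0, 0, -2]]

The characteristic polynomial is det(xI - A) = (x + 2)^6, so the eigenvalues are -2 (algebraic multiplicity 6).

For λ = -2: rank(A + 2I) = 3, rank((A + 2I)^2) = 1, rank((A + 2I)^3) = 0. The eigenspace has dimension 6 - 3 = 3, so there are 3 Jordan blocks; the rank sequence gives block sizes [3, 2, 1].

Assembling the blocks gives the Jordan form J above.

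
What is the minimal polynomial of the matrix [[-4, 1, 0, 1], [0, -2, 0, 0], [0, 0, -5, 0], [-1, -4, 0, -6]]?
The characteristic polynomial factors as (x + 2)(x + 5)^3. The minimal polynomial is ∏(x - λ)^{k_λ} where k_λ is the size of the largest Jordan block at λ.

For λ = -5: rank(A + 5I) = 2, and the largest Jordan block has size 2 (the smallest k with rank((A + 5I)^k) = rank((A + 5I)^(k+1))).
For λ = -2: rank(A + 2I) = 3, and the largest Jordan block has size 1 (the smallest k with rank((A + 2I)^k) = rank((A + 2I)^(k+1))).

So m_A(x) = (x + 2)(x + 5)^2.

m_A(x) = (x + 2)(x + 5)^2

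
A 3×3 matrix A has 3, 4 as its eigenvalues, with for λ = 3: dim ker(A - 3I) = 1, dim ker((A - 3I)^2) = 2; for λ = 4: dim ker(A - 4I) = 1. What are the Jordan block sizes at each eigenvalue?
λ = 3: successive nullity increments [1, 1] count blocks of size ≥ k; block sizes are [2].
λ = 4: successive nullity increments [1] count blocks of size ≥ k; block sizes are [1].

Jordan blocks: (3, 2), (4, 1)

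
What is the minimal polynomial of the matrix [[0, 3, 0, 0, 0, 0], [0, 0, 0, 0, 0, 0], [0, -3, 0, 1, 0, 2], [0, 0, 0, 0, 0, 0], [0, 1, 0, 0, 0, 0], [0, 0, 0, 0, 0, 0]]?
The characteristic polynomial factors as x^6. The minimal polynomial is ∏(x - λ)^{k_λ} where k_λ is the size of the largest Jordan block at λ.

For λ = 0: rank(A) = 2, and the largest Jordan block has size 2 (the smallest k with rank(A^k) = rank(A^(k+1))).

So m_A(x) = x^2.

m_A(x) = x^2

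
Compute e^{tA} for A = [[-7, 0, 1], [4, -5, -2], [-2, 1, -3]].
A has Jordan form J = [[-5, 1, 0], [0, -5, 1], [0, 0, -5]] with A = PJP^{-1}, so e^{tA} = P e^{tJ} P^{-1}.

For a Jordan block J_k(λ), e^{tJ_k(λ)} = e^{λt} · (I + tN + t^2 N^2/2! + ... + t^{k-1} N^{k-1}/(k-1)!) where N is the nilpotent superdiagonal part.

Assembling the blocks and conjugating back gives the entries of e^{tA} as shown above.

e^{tA} = [[(t^2 - 2*t + 1)*e^{-5*t}, t^2*e^{-5*t}/2, t*e^{-5*t}], [2*t*(2 - t)*e^{-5*t}, (1 - t^2)*e^{-5*t}, -2*t*e^{-5*t}], [2*t*(t - 1)*e^{-5*t}, t*(t + 1)*e^{-5*t}, (2*t + 1)*e^{-5*t}]]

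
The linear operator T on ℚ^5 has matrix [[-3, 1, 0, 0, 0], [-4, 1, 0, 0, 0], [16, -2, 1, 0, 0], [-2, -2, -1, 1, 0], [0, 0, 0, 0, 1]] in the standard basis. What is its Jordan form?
J = [[-1, 1, 0, 0, 0], [0, -1, 0, 0, 0], [0, 0, 1, 1, 0], [0, 0, 0, 1, 0], [0, 0, 0, 0, 1]]

The characteristic polynomial is det(xI - A) = (x - 1)^3(x + 1)^2, so the eigenvalues are -1 (algebraic multiplicity 2), 1 (algebraic multiplicity 3).

For λ = -1: rank(A + I) = 4, rank((A + I)^2) = 3. The eigenspace has dimension 5 - 4 = 1, so there is 1 Jordan block; the rank sequence gives block sizes [2].

For λ = 1: rank(A - I) = 3, rank((A - I)^2) = 2. The eigenspace has dimension 5 - 3 = 2, so there are 2 Jordan blocks; the rank sequence gives block sizes [2, 1].

Assembling the blocks gives the Jordan form J above.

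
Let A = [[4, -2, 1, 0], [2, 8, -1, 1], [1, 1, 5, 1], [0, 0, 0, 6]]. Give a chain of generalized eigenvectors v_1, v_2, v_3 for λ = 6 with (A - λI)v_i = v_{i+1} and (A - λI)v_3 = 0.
We seek v_1 ∈ ker((A - 6I)^3) \ ker((A - 6I)^2), then set v_{i+1} = (A - 6I) v_i.

One such chain is v_1 = [[-1, 1, 0, 1]]^T, v_2 = [[0, 1, 1, 0]]^T, v_3 = [[-1, 1, 0, 0]]^T. Check: (A - 6I) v_3 = [[0, 0, 0, 0]]^T = 0.

v_1 = [[-1, 1, 0, 1]]^T, v_2 = [[0, 1, 1, 0]]^T, v_3 = [[-1, 1, 0, 0]]^T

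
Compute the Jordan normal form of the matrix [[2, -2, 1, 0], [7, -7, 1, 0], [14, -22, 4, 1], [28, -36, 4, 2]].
The characteristic polynomial is det(xI - A) = (x - 2)^3(x + 5), so the eigenvalues are -5 (algebraic multiplicity 1), 2 (algebraic multiplicity 3).

For λ = -5: algebraic multiplicity 1 gives one 1×1 block.

For λ = 2: rank(A - 2I) = 3, rank((A - 2I)^2) = 2, rank((A - 2I)^3) = 1. The eigenspace has dimension 4 - 3 = 1, so there is 1 Jordan block; the rank sequence gives block sizes [3].

Assembling the blocks gives the Jordan form J above.

J = [[-5, 0, 0, 0], [0, 2, 1, 0], [0, 0, 2, 1], [0, 0, 0, 2]]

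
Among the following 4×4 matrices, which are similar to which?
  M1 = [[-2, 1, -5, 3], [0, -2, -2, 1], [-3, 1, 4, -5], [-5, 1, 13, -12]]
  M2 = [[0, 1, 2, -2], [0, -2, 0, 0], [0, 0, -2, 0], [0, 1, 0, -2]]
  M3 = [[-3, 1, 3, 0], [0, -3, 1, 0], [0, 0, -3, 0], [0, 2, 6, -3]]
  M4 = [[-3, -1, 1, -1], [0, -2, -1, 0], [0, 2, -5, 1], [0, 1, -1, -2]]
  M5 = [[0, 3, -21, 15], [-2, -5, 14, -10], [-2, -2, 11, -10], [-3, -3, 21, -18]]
Characteristic polynomials: χ_{M1} = (x + 3)^4, χ_{M2} = x(x + 2)^3, χ_{M3} = (x + 3)^4, χ_{M4} = (x + 3)^4, χ_{M5} = (x + 3)^4.

{M1, M3, M4}: invariant factors x + 3, (x + 3)^3.

{M2}: invariant factors x + 2, x(x + 2)^2.

{M5}: invariant factors x + 3, x + 3, (x + 3)^2.

Matrices are similar if and only if their invariant-factor lists agree; the partition into similarity classes is {M1, M3, M4}, {M2}, {M5}.

3 classes: {M1, M3, M4}, {M2}, {M5}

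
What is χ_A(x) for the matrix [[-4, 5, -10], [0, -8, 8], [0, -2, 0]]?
xI - A = [[x + 4, -5, 10], [0, x + 8, -8], [0, 2, x]].

Expanding det(xI - A) along the first row:
det(xI - A) = + (x + 4)·det([[x + 8, -8], [2, x]]) - (-5)·det([[0, -8], [0, x]]) + (10)·det([[0, x + 8], [0, 2]]).

Evaluating gives χ_A(x) = x^3 + 12x^2 + 48x + 64 = (x + 4)^3.

χ_A(x) = (x + 4)^3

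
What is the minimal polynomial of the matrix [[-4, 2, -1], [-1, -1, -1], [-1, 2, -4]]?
m_A(x) = (x + 3)^2

The characteristic polynomial factors as (x + 3)^3. The minimal polynomial is ∏(x - λ)^{k_λ} where k_λ is the size of the largest Jordan block at λ.

For λ = -3: rank(A + 3I) = 1, and the largest Jordan block has size 2 (the smallest k with rank((A + 3I)^k) = rank((A + 3I)^(k+1))).

So m_A(x) = (x + 3)^2.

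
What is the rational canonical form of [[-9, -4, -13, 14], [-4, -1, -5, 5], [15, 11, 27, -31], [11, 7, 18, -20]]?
The invariant factors of A (the non-unit diagonal entries of the Smith normal form of xI - A over ℚ[x]) are (x + 3)(x^3 + 2x - 1), each dividing the next. The characteristic polynomial is their product, (x + 3)(x^3 + 2x - 1).

The rational canonical form is the block-diagonal matrix of companion matrices C(f_i):
R = [[0, 0, 0, 3], [1, 0, 0, -5], [0, 1, 0, -2], [0, 0, 1, -3]].

Note the characteristic polynomial does not split into linear factors over ℚ, so A has no Jordan form over ℚ; the rational canonical form exists over any field.

R = [[0, 0, 0, 3], [1, 0, 0, -5], [0, 1, 0, -2], [0, 0, 1, -3]]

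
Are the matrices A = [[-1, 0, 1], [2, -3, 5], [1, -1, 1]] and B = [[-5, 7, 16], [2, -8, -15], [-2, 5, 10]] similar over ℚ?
Two matrices over a field are similar if and only if they have the same invariant factors.

Both A and B have characteristic polynomial (x + 1)^3 and minimal polynomial (x + 1)^3. Computing further, both have invariant factors (x + 1)^3. Hence A and B are similar.

Yes.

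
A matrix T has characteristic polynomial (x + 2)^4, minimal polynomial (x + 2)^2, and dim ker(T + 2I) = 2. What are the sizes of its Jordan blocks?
λ = -2: algebraic multiplicity 4 (exponent in χ_T), largest block size 2 (exponent in m_T), 2 blocks (geometric multiplicity). These force block sizes [2, 2].

Jordan blocks: (-2, 2), (-2, 2)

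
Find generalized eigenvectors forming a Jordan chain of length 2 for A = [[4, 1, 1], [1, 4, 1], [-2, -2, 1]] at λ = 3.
v_1 = [[0, 1, 0]]^T, v_2 = [[1, 1, -2]]^T

We seek v_1 ∈ ker((A - 3I)^2) \ ker(A - 3I), then set v_{i+1} = (A - 3I) v_i.

One such chain is v_1 = [[0, 1, 0]]^T, v_2 = [[1, 1, -2]]^T. Check: (A - 3I) v_2 = [[0, 0, 0]]^T = 0.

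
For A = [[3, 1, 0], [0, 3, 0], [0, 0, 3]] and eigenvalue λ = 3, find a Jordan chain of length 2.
v_1 = [[4, 1, -1]]^T, v_2 = [[1, 0, 0]]^T

We seek v_1 ∈ ker((A - 3I)^2) \ ker(A - 3I), then set v_{i+1} = (A - 3I) v_i.

One such chain is v_1 = [[4, 1, -1]]^T, v_2 = [[1, 0, 0]]^T. Check: (A - 3I) v_2 = [[0, 0, 0]]^T = 0.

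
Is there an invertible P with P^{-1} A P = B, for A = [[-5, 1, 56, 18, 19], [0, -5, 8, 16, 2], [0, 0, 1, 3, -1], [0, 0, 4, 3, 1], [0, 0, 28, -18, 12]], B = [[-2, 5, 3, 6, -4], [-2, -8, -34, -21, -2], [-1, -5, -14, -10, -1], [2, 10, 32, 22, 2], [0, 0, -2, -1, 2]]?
No.

trace(A) = 6 but trace(B) = 0. The trace is a similarity invariant, so A and B are not similar.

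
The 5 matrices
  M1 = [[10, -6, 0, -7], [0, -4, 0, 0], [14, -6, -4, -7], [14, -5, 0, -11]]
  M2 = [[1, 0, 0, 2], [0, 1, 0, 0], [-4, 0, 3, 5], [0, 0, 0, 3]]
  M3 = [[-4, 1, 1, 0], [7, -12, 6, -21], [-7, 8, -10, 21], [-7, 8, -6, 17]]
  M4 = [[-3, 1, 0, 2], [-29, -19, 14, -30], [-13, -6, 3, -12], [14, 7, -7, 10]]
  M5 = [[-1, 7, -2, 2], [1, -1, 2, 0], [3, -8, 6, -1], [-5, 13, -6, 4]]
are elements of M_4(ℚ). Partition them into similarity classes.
Characteristic polynomials: χ_{M1} = (x - 3)(x + 4)^3, χ_{M2} = (x - 3)^2(x - 1)^2, χ_{M3} = (x - 3)(x + 4)^3, χ_{M4} = (x - 3)(x + 4)^3, χ_{M5} = (x - 2)^4.

{M1, M3, M4}: invariant factors x + 4, (x - 3)(x + 4)^2.

{M2}: invariant factors x - 1, (x - 3)^2(x - 1).

{M5}: invariant factors (x - 2)^2, (x - 2)^2.

Matrices are similar if and only if their invariant-factor lists agree; the partition into similarity classes is {M1, M3, M4}, {M2}, {M5}.

3 classes: {M1, M3, M4}, {M2}, {M5}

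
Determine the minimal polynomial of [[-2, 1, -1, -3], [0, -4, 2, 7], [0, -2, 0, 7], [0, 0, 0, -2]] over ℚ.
m_A(x) = (x + 2)^2

The characteristic polynomial factors as (x + 2)^4. The minimal polynomial is ∏(x - λ)^{k_λ} where k_λ is the size of the largest Jordan block at λ.

For λ = -2: rank(A + 2I) = 2, and the largest Jordan block has size 2 (the smallest k with rank((A + 2I)^k) = rank((A + 2I)^(k+1))).

So m_A(x) = (x + 2)^2.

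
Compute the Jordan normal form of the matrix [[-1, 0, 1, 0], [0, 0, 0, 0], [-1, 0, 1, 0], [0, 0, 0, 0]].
J = [[0, 1, 0, 0], [0, 0, 0, 0], [0, 0, 0, 0], [0, 0, 0, 0]]

The characteristic polynomial is det(xI - A) = x^4, so the eigenvalues are 0 (algebraic multiplicity 4).

For λ = 0: rank(A) = 1, rank(A^2) = 0. The eigenspace has dimension 4 - 1 = 3, so there are 3 Jordan blocks; the rank sequence gives block sizes [2, 1, 1].

Assembling the blocks gives the Jordan form J above.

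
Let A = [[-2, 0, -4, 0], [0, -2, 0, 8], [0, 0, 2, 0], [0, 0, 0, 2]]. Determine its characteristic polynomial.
xI - A = [[x + 2, 0, 4, 0], [0, x + 2, 0, -8], [0, 0, x - 2, 0], [0, 0, 0, x - 2]].

Expanding det(xI - A) along the first row:
det(xI - A) = + (x + 2)·det([[x + 2, 0, -8], [0, x - 2, 0], [0, 0, x - 2]]) - (0)·det([[0, 0, -8], [0, x - 2, 0], [0, 0, x - 2]]) + (4)·det([[0, x + 2, -8], [0, 0, 0], [0, 0, x - 2]]) - (0)·det([[0, x + 2, 0], [0, 0, x - 2], [0, 0, 0]]).

Evaluating gives χ_A(x) = x^4 - 8x^2 + 16 = (x - 2)^2(x + 2)^2.

χ_A(x) = (x - 2)^2(x + 2)^2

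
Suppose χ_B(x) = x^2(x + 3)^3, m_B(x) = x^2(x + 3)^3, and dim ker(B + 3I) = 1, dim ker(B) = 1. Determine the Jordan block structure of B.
λ = -3: algebraic multiplicity 3 (exponent in χ_B), largest block size 3 (exponent in m_B), 1 block (geometric multiplicity). This forces block sizes [3].
λ = 0: algebraic multiplicity 2 (exponent in χ_B), largest block size 2 (exponent in m_B), 1 block (geometric multiplicity). This forces block sizes [2].

Jordan blocks: (-3, 3), (0, 2)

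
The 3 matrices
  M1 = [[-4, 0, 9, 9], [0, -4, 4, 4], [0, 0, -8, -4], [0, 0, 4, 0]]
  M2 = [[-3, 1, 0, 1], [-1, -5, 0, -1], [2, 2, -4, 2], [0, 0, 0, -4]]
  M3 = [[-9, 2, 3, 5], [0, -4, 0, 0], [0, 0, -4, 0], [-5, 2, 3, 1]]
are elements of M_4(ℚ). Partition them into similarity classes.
1 class: {M1, M2, M3}

Characteristic polynomials: χ_{M1} = (x + 4)^4, χ_{M2} = (x + 4)^4, χ_{M3} = (x + 4)^4.

{M1, M2, M3}: invariant factors x + 4, x + 4, (x + 4)^2.

Matrices are similar if and only if their invariant-factor lists agree; the partition into similarity classes is {M1, M2, M3}.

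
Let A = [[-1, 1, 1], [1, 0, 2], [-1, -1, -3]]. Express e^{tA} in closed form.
A has Jordan form J = [[-2, 0, 0], [0, -1, 1], [0, 0, -1]] with A = PJP^{-1}, so e^{tA} = P e^{tJ} P^{-1}.

For a Jordan block J_k(λ), e^{tJ_k(λ)} = e^{λt} · (I + tN + t^2 N^2/2! + ... + t^{k-1} N^{k-1}/(k-1)!) where N is the nilpotent superdiagonal part.

Assembling the blocks and conjugating back gives the entries of e^{tA} as shown above.

e^{tA} = [[e^{-t}, t*e^{-t}, t*e^{-t}], [(e^{t} - 1)*e^{-2*t}, (t + 1)*e^{-t}, ((t + 1)*e^{t} - 1)*e^{-2*t}], [(1 - e^{t})*e^{-2*t}, -t*e^{-t}, (-t*e^{t} + 1)*e^{-2*t}]]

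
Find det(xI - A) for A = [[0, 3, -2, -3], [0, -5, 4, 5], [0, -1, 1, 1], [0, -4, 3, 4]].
xI - A = [[x, -3, 2, 3], [0, x + 5, -4, -5], [0, 1, x - 1, -1], [0, 4, -3, x - 4]].

Expanding det(xI - A) along the first row:
det(xI - A) = + (x)·det([[x + 5, -4, -5], [1, x - 1, -1], [4, -3, x - 4]]) - (-3)·det([[0, -4, -5], [0, x - 1, -1], [0, -3, x - 4]]) + (2)·det([[0, x + 5, -5], [0, 1, -1], [0, 4, x - 4]]) - (3)·det([[0, x + 5, -4], [0, 1, x - 1], [0, 4, -3]]).

Evaluating gives χ_A(x) = x^4.

χ_A(x) = x^4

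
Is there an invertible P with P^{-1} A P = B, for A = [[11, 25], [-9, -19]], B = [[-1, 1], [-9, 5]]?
No.

trace(A) = -8 but trace(B) = 4. The trace is a similarity invariant, so A and B are not similar.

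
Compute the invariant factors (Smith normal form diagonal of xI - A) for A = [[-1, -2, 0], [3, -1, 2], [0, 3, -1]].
The Jordan structure of A has elementary divisors (x + 1)^3. Arranging the block sizes at each eigenvalue in decreasing order and taking row products gives the invariant factors.

Invariant factors (smallest first, each dividing the next): (x + 1)^3.

Check: the last factor (x + 1)^3 is the minimal polynomial, and the product (x + 1)^3 is the characteristic polynomial.

(x + 1)^3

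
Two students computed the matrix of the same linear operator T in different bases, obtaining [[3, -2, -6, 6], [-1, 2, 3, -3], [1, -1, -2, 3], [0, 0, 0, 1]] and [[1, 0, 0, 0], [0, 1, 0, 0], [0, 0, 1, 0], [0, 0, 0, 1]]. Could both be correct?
Both have characteristic polynomial (x - 1)^4, but the minimal polynomial of A is (x - 1)^2 while the minimal polynomial of B is x - 1. The minimal polynomial is a similarity invariant, so A and B are not similar.

No.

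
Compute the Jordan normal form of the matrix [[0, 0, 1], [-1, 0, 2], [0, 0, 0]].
The characteristic polynomial is det(xI - A) = x^3, so the eigenvalues are 0 (algebraic multiplicity 3).

For λ = 0: rank(A) = 2, rank(A^2) = 1, rank(A^3) = 0. The eigenspace has dimension 3 - 2 = 1, so there is 1 Jordan block; the rank sequence gives block sizes [3].

Assembling the blocks gives the Jordan form J above.

J = [[0, 1, 0], [0, 0, 1], [0, 0, 0]]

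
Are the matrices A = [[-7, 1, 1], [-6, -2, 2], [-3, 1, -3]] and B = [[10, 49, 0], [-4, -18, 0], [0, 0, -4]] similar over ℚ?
Two matrices over a field are similar if and only if they have the same invariant factors.

Both A and B have characteristic polynomial (x + 4)^3 and minimal polynomial (x + 4)^2. Computing further, both have invariant factors x + 4, (x + 4)^2. Hence A and B are similar.

Yes.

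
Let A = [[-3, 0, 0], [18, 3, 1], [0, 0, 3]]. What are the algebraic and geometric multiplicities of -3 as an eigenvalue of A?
algebraic multiplicity 1, geometric multiplicity 1

The characteristic polynomial is (x - 3)^2(x + 3), so the factor x + 3 appears with exponent 1: the algebraic multiplicity is 1.

rank(A + 3I) = 2, so the eigenspace has dimension 3 - 2 = 1: the geometric multiplicity is 1.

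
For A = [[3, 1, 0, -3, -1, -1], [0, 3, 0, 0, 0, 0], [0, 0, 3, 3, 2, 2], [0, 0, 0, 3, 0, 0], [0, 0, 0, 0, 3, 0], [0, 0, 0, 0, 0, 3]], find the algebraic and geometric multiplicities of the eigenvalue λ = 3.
The characteristic polynomial is (x - 3)^6, so the factor x - 3 appears with exponent 6: the algebraic multiplicity is 6.

rank(A - 3I) = 2, so the eigenspace has dimension 6 - 2 = 4: the geometric multiplicity is 4.

Since 4 < 6, A is not diagonalizable.

algebraic multiplicity 6, geometric multiplicity 4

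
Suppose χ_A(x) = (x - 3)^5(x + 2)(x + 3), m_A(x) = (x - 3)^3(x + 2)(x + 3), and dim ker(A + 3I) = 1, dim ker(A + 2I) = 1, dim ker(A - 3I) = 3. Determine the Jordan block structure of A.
λ = -3: algebraic multiplicity 1 (exponent in χ_A), largest block size 1 (exponent in m_A), 1 block (geometric multiplicity). This forces block sizes [1].
λ = -2: algebraic multiplicity 1 (exponent in χ_A), largest block size 1 (exponent in m_A), 1 block (geometric multiplicity). This forces block sizes [1].
λ = 3: algebraic multiplicity 5 (exponent in χ_A), largest block size 3 (exponent in m_A), 3 blocks (geometric multiplicity). These force block sizes [3, 1, 1].

Jordan blocks: (-3, 1), (-2, 1), (3, 3), (3, 1), (3, 1)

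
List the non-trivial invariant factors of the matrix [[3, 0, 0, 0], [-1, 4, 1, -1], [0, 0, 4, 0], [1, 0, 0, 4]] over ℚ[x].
x - 4, (x - 4)^2(x - 3)

The Jordan structure of A has elementary divisors (x - 3), (x - 4)^2, (x - 4). Arranging the block sizes at each eigenvalue in decreasing order and taking row products gives the invariant factors.

Invariant factors (smallest first, each dividing the next): x - 4, (x - 4)^2(x - 3).

Check: the last factor (x - 4)^2(x - 3) is the minimal polynomial, and the product (x - 4)^3(x - 3) is the characteristic polynomial.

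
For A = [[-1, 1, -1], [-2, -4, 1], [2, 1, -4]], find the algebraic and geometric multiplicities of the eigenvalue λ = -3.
The characteristic polynomial is (x + 3)^3, so the factor x + 3 appears with exponent 3: the algebraic multiplicity is 3.

rank(A + 3I) = 1, so the eigenspace has dimension 3 - 1 = 2: the geometric multiplicity is 2.

Since 2 < 3, A is not diagonalizable.

algebraic multiplicity 3, geometric multiplicity 2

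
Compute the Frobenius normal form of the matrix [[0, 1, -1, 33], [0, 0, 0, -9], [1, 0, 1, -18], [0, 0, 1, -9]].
R = [[0, 0, 0, -9], [1, 0, 0, 24], [0, 1, 0, -10], [0, 0, 1, -8]]

The invariant factors of A (the non-unit diagonal entries of the Smith normal form of xI - A over ℚ[x]) are (x^2 + 4x - 3)^2, each dividing the next. The characteristic polynomial is their product, (x^2 + 4x - 3)^2.

The rational canonical form is the block-diagonal matrix of companion matrices C(f_i):
R = [[0, 0, 0, -9], [1, 0, 0, 24], [0, 1, 0, -10], [0, 0, 1, -8]].

Note the characteristic polynomial does not split into linear factors over ℚ, so A has no Jordan form over ℚ; the rational canonical form exists over any field.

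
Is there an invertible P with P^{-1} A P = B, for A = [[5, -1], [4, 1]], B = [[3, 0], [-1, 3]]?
Yes.

Two matrices over a field are similar if and only if they have the same invariant factors.

Both A and B have characteristic polynomial (x - 3)^2 and minimal polynomial (x - 3)^2. Computing further, both have invariant factors (x - 3)^2. Hence A and B are similar.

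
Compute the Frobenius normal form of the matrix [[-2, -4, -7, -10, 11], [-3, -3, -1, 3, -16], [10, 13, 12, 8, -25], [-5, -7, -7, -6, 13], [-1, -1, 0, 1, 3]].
R = [[0, 0, 0, 0, -50], [1, 0, 0, 0, -85], [0, 1, 0, 0, -28], [0, 0, 1, 0, 13], [0, 0, 0, 1, 4]]

The invariant factors of A (the non-unit diagonal entries of the Smith normal form of xI - A over ℚ[x]) are (x + 2)(x^2 - 3x - 5)^2, each dividing the next. The characteristic polynomial is their product, (x + 2)(x^2 - 3x - 5)^2.

The rational canonical form is the block-diagonal matrix of companion matrices C(f_i):
R = [[0, 0, 0, 0, -50], [1, 0, 0, 0, -85], [0, 1, 0, 0, -28], [0, 0, 1, 0, 13], [0, 0, 0, 1, 4]].

Note the characteristic polynomial does not split into linear factors over ℚ, so A has no Jordan form over ℚ; the rational canonical form exists over any field.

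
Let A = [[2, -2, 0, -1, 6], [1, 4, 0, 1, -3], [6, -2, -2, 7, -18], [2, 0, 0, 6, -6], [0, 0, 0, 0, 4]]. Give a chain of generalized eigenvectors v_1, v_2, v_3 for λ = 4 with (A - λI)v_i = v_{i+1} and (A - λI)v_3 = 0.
v_1 = [[-1, 0, 0, 1, 0]]^T, v_2 = [[1, 0, 1, 0, 0]]^T, v_3 = [[-2, 1, 0, 2, 0]]^T

We seek v_1 ∈ ker((A - 4I)^3) \ ker((A - 4I)^2), then set v_{i+1} = (A - 4I) v_i.

One such chain is v_1 = [[-1, 0, 0, 1, 0]]^T, v_2 = [[1, 0, 1, 0, 0]]^T, v_3 = [[-2, 1, 0, 2, 0]]^T. Check: (A - 4I) v_3 = [[0, 0, 0, 0, 0]]^T = 0.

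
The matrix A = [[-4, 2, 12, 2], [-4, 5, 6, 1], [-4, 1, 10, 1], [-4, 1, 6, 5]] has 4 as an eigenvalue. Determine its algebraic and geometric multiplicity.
The characteristic polynomial is (x - 4)^4, so the factor x - 4 appears with exponent 4: the algebraic multiplicity is 4.

rank(A - 4I) = 1, so the eigenspace has dimension 4 - 1 = 3: the geometric multiplicity is 3.

Since 3 < 4, A is not diagonalizable.

algebraic multiplicity 4, geometric multiplicity 3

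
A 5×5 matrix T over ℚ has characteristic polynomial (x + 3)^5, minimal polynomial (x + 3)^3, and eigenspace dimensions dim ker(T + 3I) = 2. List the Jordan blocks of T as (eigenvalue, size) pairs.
λ = -3: algebraic multiplicity 5 (exponent in χ_T), largest block size 3 (exponent in m_T), 2 blocks (geometric multiplicity). These force block sizes [3, 2].

Jordan blocks: (-3, 3), (-3, 2)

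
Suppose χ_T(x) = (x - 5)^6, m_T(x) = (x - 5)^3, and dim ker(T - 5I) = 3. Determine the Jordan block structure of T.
λ = 5: algebraic multiplicity 6 (exponent in χ_T), largest block size 3 (exponent in m_T), 3 blocks (geometric multiplicity). These force block sizes [3, 2, 1].

Jordan blocks: (5, 3), (5, 2), (5, 1)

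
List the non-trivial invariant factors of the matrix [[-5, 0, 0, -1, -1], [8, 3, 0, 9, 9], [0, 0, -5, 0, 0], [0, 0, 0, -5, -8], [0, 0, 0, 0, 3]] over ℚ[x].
The Jordan structure of A has elementary divisors (x + 5)^2, (x + 5), (x - 3), (x - 3). Arranging the block sizes at each eigenvalue in decreasing order and taking row products gives the invariant factors.

Invariant factors (smallest first, each dividing the next): (x - 3)(x + 5), (x - 3)(x + 5)^2.

Check: the last factor (x - 3)(x + 5)^2 is the minimal polynomial, and the product (x - 3)^2(x + 5)^3 is the characteristic polynomial.

(x - 3)(x + 5), (x - 3)(x + 5)^2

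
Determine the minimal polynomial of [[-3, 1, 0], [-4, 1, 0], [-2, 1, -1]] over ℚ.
The characteristic polynomial factors as (x + 1)^3. The minimal polynomial is ∏(x - λ)^{k_λ} where k_λ is the size of the largest Jordan block at λ.

For λ = -1: rank(A + I) = 1, and the largest Jordan block has size 2 (the smallest k with rank((A + I)^k) = rank((A + I)^(k+1))).

So m_A(x) = (x + 1)^2.

m_A(x) = (x + 1)^2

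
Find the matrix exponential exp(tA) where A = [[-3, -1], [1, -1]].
A has Jordan form J = [[-2, 1], [0, -2]] with A = PJP^{-1}, so e^{tA} = P e^{tJ} P^{-1}.

For a Jordan block J_k(λ), e^{tJ_k(λ)} = e^{λt} · (I + tN + t^2 N^2/2! + ... + t^{k-1} N^{k-1}/(k-1)!) where N is the nilpotent superdiagonal part.

Assembling the blocks and conjugating back gives the entries of e^{tA} as shown above.

e^{tA} = [[(1 - t)*e^{-2*t}, -t*e^{-2*t}], [t*e^{-2*t}, (t + 1)*e^{-2*t}]]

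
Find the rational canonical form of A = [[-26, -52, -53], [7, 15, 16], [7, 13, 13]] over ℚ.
The invariant factors of A (the non-unit diagonal entries of the Smith normal form of xI - A over ℚ[x]) are (x - 2)(x^2 - 6), each dividing the next. The characteristic polynomial is their product, (x - 2)(x^2 - 6).

The rational canonical form is the block-diagonal matrix of companion matrices C(f_i):
R = [[0, 0, -12], [1, 0, 6], [0, 1, 2]].

Note the characteristic polynomial does not split into linear factors over ℚ, so A has no Jordan form over ℚ; the rational canonical form exists over any field.

R = [[0, 0, -12], [1, 0, 6], [0, 1, 2]]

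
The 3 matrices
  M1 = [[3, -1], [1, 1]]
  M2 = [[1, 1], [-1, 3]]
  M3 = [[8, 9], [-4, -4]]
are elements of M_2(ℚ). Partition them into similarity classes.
Characteristic polynomials: χ_{M1} = (x - 2)^2, χ_{M2} = (x - 2)^2, χ_{M3} = (x - 2)^2.

{M1, M2, M3}: invariant factors (x - 2)^2.

Matrices are similar if and only if their invariant-factor lists agree; the partition into similarity classes is {M1, M2, M3}.

1 class: {M1, M2, M3}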